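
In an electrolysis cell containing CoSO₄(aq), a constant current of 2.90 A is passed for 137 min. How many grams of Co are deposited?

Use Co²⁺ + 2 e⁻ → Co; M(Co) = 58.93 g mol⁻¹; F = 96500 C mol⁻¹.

Q = I·t = 2.900 A × 8220.0 s = 23840 C.
n(e⁻) = Q/F = 23840 / 96500 = 0.2470 mol.
Co²⁺ + 2 e⁻ → Co, so n(Co) = n(e⁻)/2 = 0.1235 mol.
m = n·M = 0.1235 × 58.93 = 7.28 g.

7.28 g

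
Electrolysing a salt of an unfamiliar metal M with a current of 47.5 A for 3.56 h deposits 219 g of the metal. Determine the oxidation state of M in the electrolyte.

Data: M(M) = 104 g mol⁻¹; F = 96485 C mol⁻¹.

Q = I·t = 47.50 A × 12816 s = 608800 C, so n(e⁻) = 608800/96485 = 6.309 mol.
n(M) deposited = 219 / 104 = 2.106 mol.
Electrons per atom = n(e⁻)/n(M) = 6.309 / 2.106 = 3.00 ≈ 3, so the ion is M³⁺.

+3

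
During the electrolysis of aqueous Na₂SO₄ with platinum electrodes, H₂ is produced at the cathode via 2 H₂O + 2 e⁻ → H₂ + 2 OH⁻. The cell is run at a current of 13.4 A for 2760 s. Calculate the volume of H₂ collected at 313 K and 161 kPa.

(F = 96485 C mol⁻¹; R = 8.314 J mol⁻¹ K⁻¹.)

3.10 L

Q = I·t = 13.40 A × 2760.0 s = 36980 C.
n(e⁻) = Q/F = 36980 / 96485 = 0.3833 mol.
2 electrons are transferred per H₂ molecule, so n(H₂) = 0.3833 / 2 = 0.1917 mol.
V = nRT/P = (0.1917 × 8.314 × 313) / (161 × 10³ Pa) = 0.00310 m³ = 3.10 L.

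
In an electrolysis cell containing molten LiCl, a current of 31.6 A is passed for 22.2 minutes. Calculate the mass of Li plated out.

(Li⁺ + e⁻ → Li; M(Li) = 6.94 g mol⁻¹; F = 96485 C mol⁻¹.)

3.03 g

Q = I·t = 31.60 A × 1332.0 s = 42090 C.
n(e⁻) = Q/F = 42090 / 96485 = 0.4362 mol.
Li⁺ + e⁻ → Li, so n(Li) = n(e⁻)/1 = 0.4362 mol.
m = n·M = 0.4362 × 6.94 = 3.03 g.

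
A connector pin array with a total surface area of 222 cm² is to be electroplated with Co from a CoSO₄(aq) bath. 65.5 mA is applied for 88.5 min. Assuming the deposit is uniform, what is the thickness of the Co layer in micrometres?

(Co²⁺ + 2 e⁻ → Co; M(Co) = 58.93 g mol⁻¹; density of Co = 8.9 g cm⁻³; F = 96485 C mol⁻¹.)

0.538 μm

Q = I·t = 0.06550 × 5310.0 = 347.8 C; n(e⁻) = 0.003605 mol.
n(Co) = n(e⁻)/2 = 0.001802 mol, so m = 0.001802 × 58.93 = 0.1062 g.
Volume = m/ρ = 0.1062 / 8.9 = 0.01193 cm³.
Thickness = V/A = 0.01193 / 222 = 5.38 × 10⁻⁵ cm = 0.538 μm.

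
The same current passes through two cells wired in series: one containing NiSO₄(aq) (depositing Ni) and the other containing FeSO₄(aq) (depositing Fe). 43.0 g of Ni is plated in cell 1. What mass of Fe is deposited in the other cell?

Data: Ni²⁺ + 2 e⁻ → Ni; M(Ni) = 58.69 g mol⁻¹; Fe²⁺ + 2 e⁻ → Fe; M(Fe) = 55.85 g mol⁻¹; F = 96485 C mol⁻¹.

n(Ni) = 43.0 / 58.69 = 0.7327 mol.
Since Ni²⁺ + 2 e⁻ → Ni, n(e⁻) passed = 2 × 0.7327 = 1.465 mol.
Cells in series carry the same charge, so the same 1.465 mol of electrons passes through cell 2.
Fe²⁺ + 2 e⁻ → Fe, so n(Fe) = 1.465 / 2 = 0.7327 mol.
m(Fe) = 0.7327 × 55.85 = 40.9 g.

40.9 g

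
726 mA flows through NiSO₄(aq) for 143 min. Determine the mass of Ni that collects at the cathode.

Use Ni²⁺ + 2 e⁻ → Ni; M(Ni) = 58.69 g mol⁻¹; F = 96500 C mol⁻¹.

Q = I·t = 0.7260 A × 8580.0 s = 6229 C.
n(e⁻) = Q/F = 6229 / 96500 = 0.06455 mol.
Ni²⁺ + 2 e⁻ → Ni, so n(Ni) = n(e⁻)/2 = 0.03228 mol.
m = n·M = 0.03228 × 58.69 = 1.89 g.

1.89 g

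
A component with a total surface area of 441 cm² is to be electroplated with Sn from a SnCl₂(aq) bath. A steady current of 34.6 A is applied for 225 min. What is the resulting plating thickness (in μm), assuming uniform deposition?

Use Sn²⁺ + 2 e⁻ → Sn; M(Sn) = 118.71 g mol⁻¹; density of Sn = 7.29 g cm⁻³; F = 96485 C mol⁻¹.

894 μm

Q = I·t = 34.60 × 13500 = 467100 C; n(e⁻) = 4.841 mol.
n(Sn) = n(e⁻)/2 = 2.421 mol, so m = 2.421 × 118.71 = 287.3 g.
Volume = m/ρ = 287.3 / 7.29 = 39.42 cm³.
Thickness = V/A = 39.42 / 441 = 0.0894 cm = 894 μm.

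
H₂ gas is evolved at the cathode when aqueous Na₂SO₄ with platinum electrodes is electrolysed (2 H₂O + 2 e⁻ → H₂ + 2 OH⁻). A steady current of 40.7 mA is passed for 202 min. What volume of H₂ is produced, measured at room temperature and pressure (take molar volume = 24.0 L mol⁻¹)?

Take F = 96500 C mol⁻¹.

0.0613 L

Q = I·t = 0.04070 A × 12120 s = 493.3 C.
n(e⁻) = Q/F = 493.3 / 96500 = 0.005112 mol.
2 electrons are transferred per H₂ molecule, so n(H₂) = 0.005112 / 2 = 0.002556 mol.
V = n × V_m = 0.002556 × 24.0 = 0.0613 L.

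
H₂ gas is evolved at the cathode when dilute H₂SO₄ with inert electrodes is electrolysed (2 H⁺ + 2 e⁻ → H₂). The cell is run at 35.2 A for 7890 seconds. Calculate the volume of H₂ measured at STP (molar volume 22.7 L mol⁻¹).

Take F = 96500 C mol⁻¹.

32.7 L

Q = I·t = 35.20 A × 7890.0 s = 277700 C.
n(e⁻) = Q/F = 277700 / 96500 = 2.878 mol.
2 electrons are transferred per H₂ molecule, so n(H₂) = 2.878 / 2 = 1.439 mol.
V = n × V_m = 1.439 × 22.7 = 32.7 L.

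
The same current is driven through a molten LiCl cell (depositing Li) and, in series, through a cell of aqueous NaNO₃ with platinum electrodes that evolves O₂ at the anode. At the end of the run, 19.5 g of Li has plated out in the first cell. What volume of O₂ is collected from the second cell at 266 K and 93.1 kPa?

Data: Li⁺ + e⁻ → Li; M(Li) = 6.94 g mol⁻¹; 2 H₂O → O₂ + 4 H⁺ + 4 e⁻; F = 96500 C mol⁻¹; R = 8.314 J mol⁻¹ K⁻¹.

16.7 L

n(Li) = 19.5 / 6.94 = 2.810 mol, so n(e⁻) = 1 × 2.810 = 2.810 mol.
The cells are in series, so the same 2.810 mol of electrons passes through the second cell.
2 H₂O → O₂ + 4 H⁺ + 4 e⁻ — 4 mol e⁻ per mol O₂, so n(O₂) = 2.810/4 = 0.7024 mol.
V = nRT/P = (0.7024 × 8.314 × 266) / (93.1 × 10³) = 0.0167 m³ = 16.7 L.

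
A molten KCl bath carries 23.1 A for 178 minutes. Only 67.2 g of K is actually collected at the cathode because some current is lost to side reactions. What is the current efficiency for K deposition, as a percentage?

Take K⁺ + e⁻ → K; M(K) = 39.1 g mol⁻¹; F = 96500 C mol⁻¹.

67.2 %

Q = I·t = 23.10 × 10680 = 246700 C; n(e⁻) = 246700/96500 = 2.557 mol.
Theoretical n(K) = n(e⁻)/1 = 2.557 mol, i.e. m_theo = 2.557 × 39.1 = 99.96 g.
Efficiency = m_actual / m_theo = 67.2 / 99.96 = 67.2 %.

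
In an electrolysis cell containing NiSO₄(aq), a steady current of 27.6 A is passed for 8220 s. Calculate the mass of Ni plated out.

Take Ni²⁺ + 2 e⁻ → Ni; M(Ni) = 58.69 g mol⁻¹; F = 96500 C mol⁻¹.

69.0 g

Q = I·t = 27.60 A × 8220.0 s = 226900 C.
n(e⁻) = Q/F = 226900 / 96500 = 2.351 mol.
Ni²⁺ + 2 e⁻ → Ni, so n(Ni) = n(e⁻)/2 = 1.176 mol.
m = n·M = 1.176 × 58.69 = 69.0 g.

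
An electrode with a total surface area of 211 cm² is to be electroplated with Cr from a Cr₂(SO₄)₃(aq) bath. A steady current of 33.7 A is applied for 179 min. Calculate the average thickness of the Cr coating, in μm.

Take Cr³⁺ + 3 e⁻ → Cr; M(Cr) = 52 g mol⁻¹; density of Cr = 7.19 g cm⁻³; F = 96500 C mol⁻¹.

Q = I·t = 33.70 × 10740 = 361900 C; n(e⁻) = 3.751 mol.
n(Cr) = n(e⁻)/3 = 1.250 mol, so m = 1.250 × 52 = 65.01 g.
Volume = m/ρ = 65.01 / 7.19 = 9.042 cm³.
Thickness = V/A = 9.042 / 211 = 0.0429 cm = 429 μm.

429 μm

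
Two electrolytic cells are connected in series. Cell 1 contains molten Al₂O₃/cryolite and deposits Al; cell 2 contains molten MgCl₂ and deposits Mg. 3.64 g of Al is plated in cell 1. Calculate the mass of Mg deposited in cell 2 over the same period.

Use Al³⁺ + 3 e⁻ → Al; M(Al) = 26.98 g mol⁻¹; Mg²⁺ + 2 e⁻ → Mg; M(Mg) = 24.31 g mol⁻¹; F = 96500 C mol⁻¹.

4.92 g

n(Al) = 3.64 / 26.98 = 0.1349 mol.
Since Al³⁺ + 3 e⁻ → Al, n(e⁻) passed = 3 × 0.1349 = 0.4047 mol.
Cells in series carry the same charge, so the same 0.4047 mol of electrons passes through cell 2.
Mg²⁺ + 2 e⁻ → Mg, so n(Mg) = 0.4047 / 2 = 0.2024 mol.
m(Mg) = 0.2024 × 24.31 = 4.92 g.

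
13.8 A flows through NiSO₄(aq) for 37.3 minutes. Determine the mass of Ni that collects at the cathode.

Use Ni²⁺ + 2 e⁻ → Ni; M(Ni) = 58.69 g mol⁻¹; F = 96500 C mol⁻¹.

9.39 g

Q = I·t = 13.80 A × 2238.0 s = 30880 C.
n(e⁻) = Q/F = 30880 / 96500 = 0.3200 mol.
Ni²⁺ + 2 e⁻ → Ni, so n(Ni) = n(e⁻)/2 = 0.1600 mol.
m = n·M = 0.1600 × 58.69 = 9.39 g.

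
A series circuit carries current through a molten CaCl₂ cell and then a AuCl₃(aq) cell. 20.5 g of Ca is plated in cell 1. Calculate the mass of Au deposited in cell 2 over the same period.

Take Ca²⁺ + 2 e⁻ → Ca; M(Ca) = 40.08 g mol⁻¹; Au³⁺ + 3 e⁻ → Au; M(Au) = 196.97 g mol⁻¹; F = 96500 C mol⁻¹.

67.2 g

n(Ca) = 20.5 / 40.08 = 0.5115 mol.
Since Ca²⁺ + 2 e⁻ → Ca, n(e⁻) passed = 2 × 0.5115 = 1.023 mol.
Cells in series carry the same charge, so the same 1.023 mol of electrons passes through cell 2.
Au³⁺ + 3 e⁻ → Au, so n(Au) = 1.023 / 3 = 0.3410 mol.
m(Au) = 0.3410 × 196.97 = 67.2 g.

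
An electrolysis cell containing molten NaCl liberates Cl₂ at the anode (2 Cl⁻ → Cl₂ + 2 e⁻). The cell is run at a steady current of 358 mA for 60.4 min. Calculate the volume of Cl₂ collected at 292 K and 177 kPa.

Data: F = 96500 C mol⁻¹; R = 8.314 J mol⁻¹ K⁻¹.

0.0922 L

Q = I·t = 0.3580 A × 3624.0 s = 1297 C.
n(e⁻) = Q/F = 1297 / 96500 = 0.01344 mol.
2 electrons are transferred per Cl₂ molecule, so n(Cl₂) = 0.01344 / 2 = 0.006722 mol.
V = nRT/P = (0.006722 × 8.314 × 292) / (177 × 10³ Pa) = 9.22 × 10⁻⁵ m³ = 0.0922 L.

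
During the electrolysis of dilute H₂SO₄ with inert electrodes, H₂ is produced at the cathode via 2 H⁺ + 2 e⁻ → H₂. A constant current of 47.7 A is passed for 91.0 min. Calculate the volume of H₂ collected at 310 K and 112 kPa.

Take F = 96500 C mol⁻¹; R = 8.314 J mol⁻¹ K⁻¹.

Q = I·t = 47.70 A × 5460.0 s = 260400 C.
n(e⁻) = Q/F = 260400 / 96500 = 2.699 mol.
2 electrons are transferred per H₂ molecule, so n(H₂) = 2.699 / 2 = 1.349 mol.
V = nRT/P = (1.349 × 8.314 × 310) / (112 × 10³ Pa) = 0.0311 m³ = 31.1 L.

31.1 L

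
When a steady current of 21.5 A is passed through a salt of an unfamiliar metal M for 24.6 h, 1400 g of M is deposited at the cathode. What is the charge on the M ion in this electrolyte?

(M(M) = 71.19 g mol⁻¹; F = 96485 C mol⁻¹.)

Q = I·t = 21.50 A × 88560 s = 1904000 C, so n(e⁻) = 1904000/96485 = 19.73 mol.
n(M) deposited = 1400 / 71.19 = 19.67 mol.
Electrons per atom = n(e⁻)/n(M) = 19.73 / 19.67 = 1.00 ≈ 1, so the ion is M⁺.

+1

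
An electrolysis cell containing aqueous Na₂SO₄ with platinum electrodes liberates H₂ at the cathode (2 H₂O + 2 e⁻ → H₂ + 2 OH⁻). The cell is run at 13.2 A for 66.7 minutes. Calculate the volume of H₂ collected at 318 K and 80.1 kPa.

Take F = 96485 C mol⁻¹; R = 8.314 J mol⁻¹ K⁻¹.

Q = I·t = 13.20 A × 4002.0 s = 52830 C.
n(e⁻) = Q/F = 52830 / 96485 = 0.5475 mol.
2 electrons are transferred per H₂ molecule, so n(H₂) = 0.5475 / 2 = 0.2738 mol.
V = nRT/P = (0.2738 × 8.314 × 318) / (80.1 × 10³ Pa) = 0.00904 m³ = 9.04 L.

9.04 L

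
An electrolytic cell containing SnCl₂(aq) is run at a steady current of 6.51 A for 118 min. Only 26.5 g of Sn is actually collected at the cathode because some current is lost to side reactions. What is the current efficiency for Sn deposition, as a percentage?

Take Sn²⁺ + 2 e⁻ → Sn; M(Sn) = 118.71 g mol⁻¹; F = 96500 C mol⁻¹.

93.5 %

Q = I·t = 6.510 × 7080.0 = 46090 C; n(e⁻) = 46090/96500 = 0.4776 mol.
Theoretical n(Sn) = n(e⁻)/2 = 0.2388 mol, i.e. m_theo = 0.2388 × 118.71 = 28.35 g.
Efficiency = m_actual / m_theo = 26.5 / 28.35 = 93.5 %.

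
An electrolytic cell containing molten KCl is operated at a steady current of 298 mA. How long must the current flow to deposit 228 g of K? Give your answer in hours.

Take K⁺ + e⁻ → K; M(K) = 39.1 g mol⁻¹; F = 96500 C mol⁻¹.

525 h

n(K) = m/M = 228 / 39.1 = 5.831 mol.
Each K atom requires 1 electron, so n(e⁻) = 1 × 5.831 = 5.831 mol.
Q = n(e⁻)·F = 5.831 × 96500 = 562700 C.
t = Q/I = 562700 / 0.2980 A = 1888000 s = 525 h.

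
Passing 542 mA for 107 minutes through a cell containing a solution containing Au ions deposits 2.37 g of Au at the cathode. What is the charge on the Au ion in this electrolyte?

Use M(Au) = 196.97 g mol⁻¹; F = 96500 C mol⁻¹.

Q = I·t = 0.5420 A × 6420.0 s = 3480 C, so n(e⁻) = 3480/96500 = 0.03606 mol.
n(Au) deposited = 2.37 / 196.97 = 0.01203 mol.
Electrons per atom = n(e⁻)/n(Au) = 0.03606 / 0.01203 = 3.00 ≈ 3, so the ion is Au³⁺.

+3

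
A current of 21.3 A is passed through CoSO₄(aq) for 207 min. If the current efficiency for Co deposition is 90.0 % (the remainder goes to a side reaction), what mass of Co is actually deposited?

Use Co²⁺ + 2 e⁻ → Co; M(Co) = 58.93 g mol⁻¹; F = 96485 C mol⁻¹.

72.7 g

Q = I·t = 21.30 × 12420 = 264500 C.
n(e⁻) = 264500/96485 = 2.742 mol; theoretically n(Co) = 2.742/2 = 1.371 mol, m_theo = 80.79 g.
At 90.0 % efficiency, m_actual = 0.900 × 80.79 = 72.7 g.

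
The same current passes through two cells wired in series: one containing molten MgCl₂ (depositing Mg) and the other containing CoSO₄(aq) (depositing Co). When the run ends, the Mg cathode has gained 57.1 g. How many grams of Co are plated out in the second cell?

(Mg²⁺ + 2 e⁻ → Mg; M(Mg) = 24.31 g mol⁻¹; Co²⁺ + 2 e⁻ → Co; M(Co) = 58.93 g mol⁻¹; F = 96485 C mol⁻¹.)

138 g

n(Mg) = 57.1 / 24.31 = 2.349 mol.
Since Mg²⁺ + 2 e⁻ → Mg, n(e⁻) passed = 2 × 2.349 = 4.698 mol.
Cells in series carry the same charge, so the same 4.698 mol of electrons passes through cell 2.
Co²⁺ + 2 e⁻ → Co, so n(Co) = 4.698 / 2 = 2.349 mol.
m(Co) = 2.349 × 58.93 = 138 g.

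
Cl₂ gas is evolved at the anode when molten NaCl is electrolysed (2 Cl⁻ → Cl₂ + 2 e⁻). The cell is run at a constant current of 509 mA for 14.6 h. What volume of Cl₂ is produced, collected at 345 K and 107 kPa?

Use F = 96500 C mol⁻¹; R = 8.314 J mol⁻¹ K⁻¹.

3.72 L

Q = I·t = 0.5090 A × 52560 s = 26750 C.
n(e⁻) = Q/F = 26750 / 96500 = 0.2772 mol.
2 electrons are transferred per Cl₂ molecule, so n(Cl₂) = 0.2772 / 2 = 0.1386 mol.
V = nRT/P = (0.1386 × 8.314 × 345) / (107 × 10³ Pa) = 0.00372 m³ = 3.72 L.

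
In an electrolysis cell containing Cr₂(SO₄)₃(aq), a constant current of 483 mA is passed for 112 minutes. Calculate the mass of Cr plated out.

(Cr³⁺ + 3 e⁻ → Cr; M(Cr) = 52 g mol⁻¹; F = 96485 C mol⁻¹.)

Q = I·t = 0.4830 A × 6720.0 s = 3246 C.
n(e⁻) = Q/F = 3246 / 96485 = 0.03364 mol.
Cr³⁺ + 3 e⁻ → Cr, so n(Cr) = n(e⁻)/3 = 0.01121 mol.
m = n·M = 0.01121 × 52 = 0.583 g.

0.583 g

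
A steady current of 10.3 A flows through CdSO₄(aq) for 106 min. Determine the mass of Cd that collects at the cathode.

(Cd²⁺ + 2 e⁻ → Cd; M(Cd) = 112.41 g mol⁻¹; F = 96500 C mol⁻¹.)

Q = I·t = 10.30 A × 6360.0 s = 65510 C.
n(e⁻) = Q/F = 65510 / 96500 = 0.6788 mol.
Cd²⁺ + 2 e⁻ → Cd, so n(Cd) = n(e⁻)/2 = 0.3394 mol.
m = n·M = 0.3394 × 112.41 = 38.2 g.

38.2 g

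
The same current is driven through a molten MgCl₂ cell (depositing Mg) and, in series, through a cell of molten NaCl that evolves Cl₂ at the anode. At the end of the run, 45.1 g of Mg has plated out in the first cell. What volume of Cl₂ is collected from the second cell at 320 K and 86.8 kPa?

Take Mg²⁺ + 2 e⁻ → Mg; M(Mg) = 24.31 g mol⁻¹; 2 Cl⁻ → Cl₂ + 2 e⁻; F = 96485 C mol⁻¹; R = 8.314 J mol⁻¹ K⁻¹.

n(Mg) = 45.1 / 24.31 = 1.855 mol, so n(e⁻) = 2 × 1.855 = 3.710 mol.
The cells are in series, so the same 3.710 mol of electrons passes through the second cell.
2 Cl⁻ → Cl₂ + 2 e⁻ — 2 mol e⁻ per mol Cl₂, so n(Cl₂) = 3.710/2 = 1.855 mol.
V = nRT/P = (1.855 × 8.314 × 320) / (86.8 × 10³) = 0.0569 m³ = 56.9 L.

56.9 L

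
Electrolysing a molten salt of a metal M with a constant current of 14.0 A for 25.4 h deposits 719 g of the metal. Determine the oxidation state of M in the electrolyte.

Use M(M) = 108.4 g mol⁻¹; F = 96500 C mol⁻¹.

Q = I·t = 14.00 A × 91440 s = 1280000 C, so n(e⁻) = 1280000/96500 = 13.27 mol.
n(M) deposited = 719 / 108.4 = 6.633 mol.
Electrons per atom = n(e⁻)/n(M) = 13.27 / 6.633 = 2.00 ≈ 2, so the ion is M²⁺.

+2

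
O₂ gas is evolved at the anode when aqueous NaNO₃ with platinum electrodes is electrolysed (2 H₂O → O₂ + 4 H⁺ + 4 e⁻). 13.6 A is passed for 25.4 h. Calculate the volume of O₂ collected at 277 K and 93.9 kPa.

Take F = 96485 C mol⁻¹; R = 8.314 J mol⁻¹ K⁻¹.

Q = I·t = 13.60 A × 91440 s = 1244000 C.
n(e⁻) = Q/F = 1244000 / 96485 = 12.89 mol.
4 electrons are transferred per O₂ molecule, so n(O₂) = 12.89 / 4 = 3.222 mol.
V = nRT/P = (3.222 × 8.314 × 277) / (93.9 × 10³ Pa) = 0.0790 m³ = 79.0 L.

79.0 L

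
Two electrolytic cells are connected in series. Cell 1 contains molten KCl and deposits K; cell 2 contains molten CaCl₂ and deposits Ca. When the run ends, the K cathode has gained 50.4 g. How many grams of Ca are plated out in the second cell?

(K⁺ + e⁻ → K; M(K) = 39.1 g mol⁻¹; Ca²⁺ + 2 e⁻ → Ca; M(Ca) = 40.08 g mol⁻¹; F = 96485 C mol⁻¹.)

25.8 g

n(K) = 50.4 / 39.1 = 1.289 mol.
Since K⁺ + e⁻ → K, n(e⁻) passed = 1 × 1.289 = 1.289 mol.
Cells in series carry the same charge, so the same 1.289 mol of electrons passes through cell 2.
Ca²⁺ + 2 e⁻ → Ca, so n(Ca) = 1.289 / 2 = 0.6445 mol.
m(Ca) = 0.6445 × 40.08 = 25.8 g.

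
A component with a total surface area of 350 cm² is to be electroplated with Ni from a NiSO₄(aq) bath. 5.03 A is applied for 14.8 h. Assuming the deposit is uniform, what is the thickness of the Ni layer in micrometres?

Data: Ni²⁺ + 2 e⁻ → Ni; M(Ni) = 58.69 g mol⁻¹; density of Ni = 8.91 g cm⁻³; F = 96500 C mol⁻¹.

Q = I·t = 5.030 × 53280 = 268000 C; n(e⁻) = 2.777 mol.
n(Ni) = n(e⁻)/2 = 1.389 mol, so m = 1.389 × 58.69 = 81.50 g.
Volume = m/ρ = 81.50 / 8.91 = 9.147 cm³.
Thickness = V/A = 9.147 / 350 = 0.0261 cm = 261 μm.

261 μm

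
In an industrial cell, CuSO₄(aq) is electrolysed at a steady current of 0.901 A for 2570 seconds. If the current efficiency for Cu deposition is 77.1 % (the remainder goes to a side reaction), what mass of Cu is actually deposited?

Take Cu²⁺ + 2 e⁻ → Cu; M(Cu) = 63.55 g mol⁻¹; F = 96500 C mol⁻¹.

Q = I·t = 0.9010 × 2570.0 = 2316 C.
n(e⁻) = 2316/96500 = 0.02400 mol; theoretically n(Cu) = 0.02400/2 = 0.01200 mol, m_theo = 0.7625 g.
At 77.1 % efficiency, m_actual = 0.771 × 0.7625 = 0.588 g.

0.588 g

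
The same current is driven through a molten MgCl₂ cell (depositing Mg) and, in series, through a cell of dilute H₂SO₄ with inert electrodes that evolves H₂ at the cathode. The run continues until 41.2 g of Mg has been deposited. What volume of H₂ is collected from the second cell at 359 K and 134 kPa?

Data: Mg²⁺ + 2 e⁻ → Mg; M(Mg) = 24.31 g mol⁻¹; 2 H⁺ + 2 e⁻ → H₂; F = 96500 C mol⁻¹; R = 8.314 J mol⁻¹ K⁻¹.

n(Mg) = 41.2 / 24.31 = 1.695 mol, so n(e⁻) = 2 × 1.695 = 3.390 mol.
The cells are in series, so the same 3.390 mol of electrons passes through the second cell.
2 H⁺ + 2 e⁻ → H₂ — 2 mol e⁻ per mol H₂, so n(H₂) = 3.390/2 = 1.695 mol.
V = nRT/P = (1.695 × 8.314 × 359) / (134 × 10³) = 0.0377 m³ = 37.7 L.

37.7 L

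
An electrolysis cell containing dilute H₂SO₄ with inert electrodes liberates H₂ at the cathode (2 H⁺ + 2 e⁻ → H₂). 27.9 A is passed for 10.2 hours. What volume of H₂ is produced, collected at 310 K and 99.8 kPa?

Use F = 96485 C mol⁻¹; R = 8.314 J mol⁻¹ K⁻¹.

Q = I·t = 27.90 A × 36720 s = 1024000 C.
n(e⁻) = Q/F = 1024000 / 96485 = 10.62 mol.
2 electrons are transferred per H₂ molecule, so n(H₂) = 10.62 / 2 = 5.309 mol.
V = nRT/P = (5.309 × 8.314 × 310) / (99.8 × 10³ Pa) = 0.137 m³ = 137 L.

137 L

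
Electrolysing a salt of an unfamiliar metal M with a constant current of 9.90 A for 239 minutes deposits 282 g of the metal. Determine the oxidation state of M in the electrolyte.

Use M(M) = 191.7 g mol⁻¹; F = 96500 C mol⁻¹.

Q = I·t = 9.900 A × 14340 s = 142000 C, so n(e⁻) = 142000/96500 = 1.471 mol.
n(M) deposited = 282 / 191.7 = 1.471 mol.
Electrons per atom = n(e⁻)/n(M) = 1.471 / 1.471 = 1.00 ≈ 1, so the ion is M⁺.

+1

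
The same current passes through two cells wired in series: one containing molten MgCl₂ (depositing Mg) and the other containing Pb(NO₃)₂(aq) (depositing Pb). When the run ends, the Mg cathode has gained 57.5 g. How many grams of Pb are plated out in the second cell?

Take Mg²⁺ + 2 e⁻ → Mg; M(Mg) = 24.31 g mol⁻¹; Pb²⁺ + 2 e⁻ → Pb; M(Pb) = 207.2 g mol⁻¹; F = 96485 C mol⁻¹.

490 g

n(Mg) = 57.5 / 24.31 = 2.365 mol.
Since Mg²⁺ + 2 e⁻ → Mg, n(e⁻) passed = 2 × 2.365 = 4.731 mol.
Cells in series carry the same charge, so the same 4.731 mol of electrons passes through cell 2.
Pb²⁺ + 2 e⁻ → Pb, so n(Pb) = 4.731 / 2 = 2.365 mol.
m(Pb) = 2.365 × 207.2 = 490 g.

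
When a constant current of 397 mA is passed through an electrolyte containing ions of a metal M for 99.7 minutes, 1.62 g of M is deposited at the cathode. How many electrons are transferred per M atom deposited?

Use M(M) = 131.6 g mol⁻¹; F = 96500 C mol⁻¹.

Q = I·t = 0.3970 A × 5982.0 s = 2375 C, so n(e⁻) = 2375/96500 = 0.02461 mol.
n(M) deposited = 1.62 / 131.6 = 0.01231 mol.
Electrons per atom = n(e⁻)/n(M) = 0.02461 / 0.01231 = 2.00 ≈ 2, so the ion is M²⁺.

2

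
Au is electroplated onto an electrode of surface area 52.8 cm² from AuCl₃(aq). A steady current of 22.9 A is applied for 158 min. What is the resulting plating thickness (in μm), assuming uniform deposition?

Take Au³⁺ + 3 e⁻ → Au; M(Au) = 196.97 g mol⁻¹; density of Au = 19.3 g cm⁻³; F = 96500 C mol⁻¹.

1450 μm

Q = I·t = 22.90 × 9480.0 = 217100 C; n(e⁻) = 2.250 mol.
n(Au) = n(e⁻)/3 = 0.7499 mol, so m = 0.7499 × 196.97 = 147.7 g.
Volume = m/ρ = 147.7 / 19.3 = 7.653 cm³.
Thickness = V/A = 7.653 / 52.8 = 0.145 cm = 1450 μm.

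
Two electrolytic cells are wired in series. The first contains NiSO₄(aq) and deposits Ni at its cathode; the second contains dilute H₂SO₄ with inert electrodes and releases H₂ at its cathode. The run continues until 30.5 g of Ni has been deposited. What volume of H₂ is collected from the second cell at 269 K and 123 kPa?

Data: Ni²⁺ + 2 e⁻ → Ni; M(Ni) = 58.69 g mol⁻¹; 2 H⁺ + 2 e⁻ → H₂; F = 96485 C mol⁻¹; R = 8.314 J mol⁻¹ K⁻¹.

n(Ni) = 30.5 / 58.69 = 0.5197 mol, so n(e⁻) = 2 × 0.5197 = 1.039 mol.
The cells are in series, so the same 1.039 mol of electrons passes through the second cell.
2 H⁺ + 2 e⁻ → H₂ — 2 mol e⁻ per mol H₂, so n(H₂) = 1.039/2 = 0.5197 mol.
V = nRT/P = (0.5197 × 8.314 × 269) / (123 × 10³) = 0.00945 m³ = 9.45 L.

9.45 L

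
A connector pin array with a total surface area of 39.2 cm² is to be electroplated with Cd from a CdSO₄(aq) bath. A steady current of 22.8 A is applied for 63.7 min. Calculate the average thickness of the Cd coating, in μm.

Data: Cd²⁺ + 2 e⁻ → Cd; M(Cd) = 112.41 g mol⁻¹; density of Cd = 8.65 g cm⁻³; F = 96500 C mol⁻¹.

Q = I·t = 22.80 × 3822.0 = 87140 C; n(e⁻) = 0.9030 mol.
n(Cd) = n(e⁻)/2 = 0.4515 mol, so m = 0.4515 × 112.41 = 50.75 g.
Volume = m/ρ = 50.75 / 8.65 = 5.868 cm³.
Thickness = V/A = 5.868 / 39.2 = 0.150 cm = 1500 μm.

1500 μm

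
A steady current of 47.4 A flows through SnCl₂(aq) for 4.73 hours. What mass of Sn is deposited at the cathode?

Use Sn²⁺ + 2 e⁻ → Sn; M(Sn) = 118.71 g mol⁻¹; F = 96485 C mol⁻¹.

Q = I·t = 47.40 A × 17028 s = 807100 C.
n(e⁻) = Q/F = 807100 / 96485 = 8.365 mol.
Sn²⁺ + 2 e⁻ → Sn, so n(Sn) = n(e⁻)/2 = 4.183 mol.
m = n·M = 4.183 × 118.71 = 497 g.

497 g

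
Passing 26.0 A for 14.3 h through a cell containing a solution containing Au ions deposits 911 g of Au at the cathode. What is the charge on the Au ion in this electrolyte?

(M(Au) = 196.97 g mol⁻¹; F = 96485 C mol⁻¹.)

Q = I·t = 26.00 A × 51480 s = 1338000 C, so n(e⁻) = 1338000/96485 = 13.87 mol.
n(Au) deposited = 911 / 196.97 = 4.625 mol.
Electrons per atom = n(e⁻)/n(Au) = 13.87 / 4.625 = 3.00 ≈ 3, so the ion is Au³⁺.

+3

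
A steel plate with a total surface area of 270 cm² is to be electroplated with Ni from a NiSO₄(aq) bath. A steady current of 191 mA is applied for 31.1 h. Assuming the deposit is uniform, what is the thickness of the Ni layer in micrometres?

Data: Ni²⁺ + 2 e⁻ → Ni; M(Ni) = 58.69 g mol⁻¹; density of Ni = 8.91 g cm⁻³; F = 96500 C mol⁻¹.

27.0 μm

Q = I·t = 0.1910 × 111960 = 21380 C; n(e⁻) = 0.2216 mol.
n(Ni) = n(e⁻)/2 = 0.1108 mol, so m = 0.1108 × 58.69 = 6.503 g.
Volume = m/ρ = 6.503 / 8.91 = 0.7298 cm³.
Thickness = V/A = 0.7298 / 270 = 0.00270 cm = 27.0 μm.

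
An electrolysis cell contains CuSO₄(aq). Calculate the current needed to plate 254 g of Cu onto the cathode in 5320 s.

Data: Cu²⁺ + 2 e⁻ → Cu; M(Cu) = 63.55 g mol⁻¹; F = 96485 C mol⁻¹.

n(Cu) = 254 / 63.55 = 3.997 mol.
n(e⁻) = 2 × 3.997 = 7.994 mol.
Q = n(e⁻)·F = 7.994 × 96485 = 771300 C.
I = Q/t = 771300 / 5320.0 s = 145 A.

145 A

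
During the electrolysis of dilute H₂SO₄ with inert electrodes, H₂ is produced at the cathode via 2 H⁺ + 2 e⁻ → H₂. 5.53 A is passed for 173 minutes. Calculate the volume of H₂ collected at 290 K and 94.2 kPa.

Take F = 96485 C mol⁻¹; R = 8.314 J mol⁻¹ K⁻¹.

7.61 L

Q = I·t = 5.530 A × 10380 s = 57400 C.
n(e⁻) = Q/F = 57400 / 96485 = 0.5949 mol.
2 electrons are transferred per H₂ molecule, so n(H₂) = 0.5949 / 2 = 0.2975 mol.
V = nRT/P = (0.2975 × 8.314 × 290) / (94.2 × 10³ Pa) = 0.00761 m³ = 7.61 L.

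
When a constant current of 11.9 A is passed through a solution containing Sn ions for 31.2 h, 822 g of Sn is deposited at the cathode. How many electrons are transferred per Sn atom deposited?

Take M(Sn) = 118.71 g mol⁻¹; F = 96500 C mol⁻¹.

2

Q = I·t = 11.90 A × 112320 s = 1337000 C, so n(e⁻) = 1337000/96500 = 13.85 mol.
n(Sn) deposited = 822 / 118.71 = 6.924 mol.
Electrons per atom = n(e⁻)/n(Sn) = 13.85 / 6.924 = 2.00 ≈ 2, so the ion is Sn²⁺.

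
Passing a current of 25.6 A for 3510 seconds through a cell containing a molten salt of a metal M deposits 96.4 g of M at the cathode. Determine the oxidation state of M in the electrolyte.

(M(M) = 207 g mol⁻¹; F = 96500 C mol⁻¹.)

Q = I·t = 25.60 A × 3510.0 s = 89860 C, so n(e⁻) = 89860/96500 = 0.9312 mol.
n(M) deposited = 96.4 / 207 = 0.4657 mol.
Electrons per atom = n(e⁻)/n(M) = 0.9312 / 0.4657 = 2.00 ≈ 2, so the ion is M²⁺.

+2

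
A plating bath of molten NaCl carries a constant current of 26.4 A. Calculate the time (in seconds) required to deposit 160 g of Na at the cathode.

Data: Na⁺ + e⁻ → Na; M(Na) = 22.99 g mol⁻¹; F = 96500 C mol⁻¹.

n(Na) = m/M = 160 / 22.99 = 6.960 mol.
Each Na atom requires 1 electron, so n(e⁻) = 1 × 6.960 = 6.960 mol.
Q = n(e⁻)·F = 6.960 × 96500 = 671600 C.
t = Q/I = 671600 / 26.40 A = 25440 s.

25400 s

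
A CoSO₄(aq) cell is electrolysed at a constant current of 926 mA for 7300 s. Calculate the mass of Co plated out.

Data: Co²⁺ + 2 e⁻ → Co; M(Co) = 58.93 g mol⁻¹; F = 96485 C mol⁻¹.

2.06 g

Q = I·t = 0.9260 A × 7300.0 s = 6760 C.
n(e⁻) = Q/F = 6760 / 96485 = 0.07006 mol.
Co²⁺ + 2 e⁻ → Co, so n(Co) = n(e⁻)/2 = 0.03503 mol.
m = n·M = 0.03503 × 58.93 = 2.06 g.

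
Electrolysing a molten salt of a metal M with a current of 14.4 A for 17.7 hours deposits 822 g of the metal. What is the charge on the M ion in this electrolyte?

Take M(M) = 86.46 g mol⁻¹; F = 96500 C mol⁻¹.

Q = I·t = 14.40 A × 63720 s = 917600 C, so n(e⁻) = 917600/96500 = 9.508 mol.
n(M) deposited = 822 / 86.46 = 9.507 mol.
Electrons per atom = n(e⁻)/n(M) = 9.508 / 9.507 = 1.00 ≈ 1, so the ion is M⁺.

+1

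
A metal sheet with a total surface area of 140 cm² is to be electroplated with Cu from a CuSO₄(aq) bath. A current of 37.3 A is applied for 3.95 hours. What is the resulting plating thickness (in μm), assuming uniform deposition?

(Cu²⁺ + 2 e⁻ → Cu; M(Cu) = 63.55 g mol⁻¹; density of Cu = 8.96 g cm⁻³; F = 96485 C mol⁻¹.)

Q = I·t = 37.30 × 14220 = 530400 C; n(e⁻) = 5.497 mol.
n(Cu) = n(e⁻)/2 = 2.749 mol, so m = 2.749 × 63.55 = 174.7 g.
Volume = m/ρ = 174.7 / 8.96 = 19.50 cm³.
Thickness = V/A = 19.50 / 140 = 0.139 cm = 1390 μm.

1390 μm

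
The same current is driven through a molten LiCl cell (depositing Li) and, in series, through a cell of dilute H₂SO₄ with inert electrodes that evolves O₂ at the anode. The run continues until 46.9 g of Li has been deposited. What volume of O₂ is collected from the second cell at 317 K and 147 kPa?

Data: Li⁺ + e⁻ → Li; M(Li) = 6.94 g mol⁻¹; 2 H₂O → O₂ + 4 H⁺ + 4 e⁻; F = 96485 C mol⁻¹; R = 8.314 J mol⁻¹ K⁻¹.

n(Li) = 46.9 / 6.94 = 6.758 mol, so n(e⁻) = 1 × 6.758 = 6.758 mol.
The cells are in series, so the same 6.758 mol of electrons passes through the second cell.
2 H₂O → O₂ + 4 H⁺ + 4 e⁻ — 4 mol e⁻ per mol O₂, so n(O₂) = 6.758/4 = 1.689 mol.
V = nRT/P = (1.689 × 8.314 × 317) / (147 × 10³) = 0.0303 m³ = 30.3 L.

30.3 L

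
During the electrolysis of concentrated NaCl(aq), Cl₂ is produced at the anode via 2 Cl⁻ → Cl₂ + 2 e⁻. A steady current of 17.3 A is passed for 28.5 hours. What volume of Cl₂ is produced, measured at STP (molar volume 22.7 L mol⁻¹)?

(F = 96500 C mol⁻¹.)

209 L

Q = I·t = 17.30 A × 102600 s = 1775000 C.
n(e⁻) = Q/F = 1775000 / 96500 = 18.39 mol.
2 electrons are transferred per Cl₂ molecule, so n(Cl₂) = 18.39 / 2 = 9.197 mol.
V = n × V_m = 9.197 × 22.7 = 209 L.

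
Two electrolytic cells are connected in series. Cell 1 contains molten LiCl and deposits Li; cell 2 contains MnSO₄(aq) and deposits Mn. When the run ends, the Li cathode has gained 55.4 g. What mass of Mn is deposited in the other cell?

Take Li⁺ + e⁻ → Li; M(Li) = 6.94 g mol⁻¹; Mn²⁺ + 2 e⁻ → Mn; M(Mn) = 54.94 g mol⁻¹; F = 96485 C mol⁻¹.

n(Li) = 55.4 / 6.94 = 7.983 mol.
Since Li⁺ + e⁻ → Li, n(e⁻) passed = 1 × 7.983 = 7.983 mol.
Cells in series carry the same charge, so the same 7.983 mol of electrons passes through cell 2.
Mn²⁺ + 2 e⁻ → Mn, so n(Mn) = 7.983 / 2 = 3.991 mol.
m(Mn) = 3.991 × 54.94 = 219 g.

219 g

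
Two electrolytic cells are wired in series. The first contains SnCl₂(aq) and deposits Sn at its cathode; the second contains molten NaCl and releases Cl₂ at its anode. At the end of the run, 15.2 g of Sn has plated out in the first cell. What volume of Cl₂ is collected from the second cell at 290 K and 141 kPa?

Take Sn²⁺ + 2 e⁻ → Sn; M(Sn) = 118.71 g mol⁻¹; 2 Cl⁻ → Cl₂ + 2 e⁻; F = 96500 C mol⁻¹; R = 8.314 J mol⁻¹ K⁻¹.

n(Sn) = 15.2 / 118.71 = 0.1280 mol, so n(e⁻) = 2 × 0.1280 = 0.2561 mol.
The cells are in series, so the same 0.2561 mol of electrons passes through the second cell.
2 Cl⁻ → Cl₂ + 2 e⁻ — 2 mol e⁻ per mol Cl₂, so n(Cl₂) = 0.2561/2 = 0.1280 mol.
V = nRT/P = (0.1280 × 8.314 × 290) / (141 × 10³) = 0.00219 m³ = 2.19 L.

2.19 L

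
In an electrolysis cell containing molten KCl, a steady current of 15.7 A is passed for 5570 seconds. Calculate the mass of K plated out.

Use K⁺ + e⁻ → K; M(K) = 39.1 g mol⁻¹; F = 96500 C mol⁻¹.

35.4 g

Q = I·t = 15.70 A × 5570.0 s = 87450 C.
n(e⁻) = Q/F = 87450 / 96500 = 0.9062 mol.
K⁺ + e⁻ → K, so n(K) = n(e⁻)/1 = 0.9062 mol.
m = n·M = 0.9062 × 39.1 = 35.4 g.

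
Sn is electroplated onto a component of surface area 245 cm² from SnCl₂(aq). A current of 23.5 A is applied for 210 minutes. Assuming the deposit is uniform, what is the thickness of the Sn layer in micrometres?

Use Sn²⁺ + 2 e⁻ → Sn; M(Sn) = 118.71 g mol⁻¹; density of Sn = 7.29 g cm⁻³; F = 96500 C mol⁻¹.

1020 μm

Q = I·t = 23.50 × 12600 = 296100 C; n(e⁻) = 3.068 mol.
n(Sn) = n(e⁻)/2 = 1.534 mol, so m = 1.534 × 118.71 = 182.1 g.
Volume = m/ρ = 182.1 / 7.29 = 24.98 cm³.
Thickness = V/A = 24.98 / 245 = 0.102 cm = 1020 μm.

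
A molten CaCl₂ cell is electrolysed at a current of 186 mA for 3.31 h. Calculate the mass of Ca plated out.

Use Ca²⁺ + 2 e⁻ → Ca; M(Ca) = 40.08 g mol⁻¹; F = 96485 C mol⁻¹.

Q = I·t = 0.1860 A × 11916 s = 2216 C.
n(e⁻) = Q/F = 2216 / 96485 = 0.02297 mol.
Ca²⁺ + 2 e⁻ → Ca, so n(Ca) = n(e⁻)/2 = 0.01149 mol.
m = n·M = 0.01149 × 40.08 = 0.460 g.

0.460 g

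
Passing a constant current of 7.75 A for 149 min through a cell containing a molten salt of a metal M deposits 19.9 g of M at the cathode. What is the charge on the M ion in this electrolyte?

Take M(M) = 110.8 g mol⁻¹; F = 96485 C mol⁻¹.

+4

Q = I·t = 7.750 A × 8940.0 s = 69280 C, so n(e⁻) = 69280/96485 = 0.7181 mol.
n(M) deposited = 19.9 / 110.8 = 0.1796 mol.
Electrons per atom = n(e⁻)/n(M) = 0.7181 / 0.1796 = 4.00 ≈ 4, so the ion is M⁴⁺.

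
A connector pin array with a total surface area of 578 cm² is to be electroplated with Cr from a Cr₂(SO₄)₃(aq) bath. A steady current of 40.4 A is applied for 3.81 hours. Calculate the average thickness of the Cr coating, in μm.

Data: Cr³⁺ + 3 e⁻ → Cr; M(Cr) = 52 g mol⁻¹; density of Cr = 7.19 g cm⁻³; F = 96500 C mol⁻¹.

240 μm

Q = I·t = 40.40 × 13716 = 554100 C; n(e⁻) = 5.742 mol.
n(Cr) = n(e⁻)/3 = 1.914 mol, so m = 1.914 × 52 = 99.53 g.
Volume = m/ρ = 99.53 / 7.19 = 13.84 cm³.
Thickness = V/A = 13.84 / 578 = 0.0240 cm = 240 μm.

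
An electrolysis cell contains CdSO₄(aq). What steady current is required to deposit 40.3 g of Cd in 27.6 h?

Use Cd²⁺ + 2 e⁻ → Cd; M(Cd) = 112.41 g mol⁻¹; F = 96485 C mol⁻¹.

n(Cd) = 40.3 / 112.41 = 0.3585 mol.
n(e⁻) = 2 × 0.3585 = 0.7170 mol.
Q = n(e⁻)·F = 0.7170 × 96485 = 69180 C.
I = Q/t = 69180 / 99360 s = 0.696 A.

0.696 A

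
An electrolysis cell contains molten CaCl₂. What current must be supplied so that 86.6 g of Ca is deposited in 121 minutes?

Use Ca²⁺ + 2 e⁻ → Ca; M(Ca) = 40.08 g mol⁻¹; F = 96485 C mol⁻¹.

n(Ca) = 86.6 / 40.08 = 2.161 mol.
n(e⁻) = 2 × 2.161 = 4.321 mol.
Q = n(e⁻)·F = 4.321 × 96485 = 416900 C.
I = Q/t = 416900 / 7260.0 s = 57.4 A.

57.4 A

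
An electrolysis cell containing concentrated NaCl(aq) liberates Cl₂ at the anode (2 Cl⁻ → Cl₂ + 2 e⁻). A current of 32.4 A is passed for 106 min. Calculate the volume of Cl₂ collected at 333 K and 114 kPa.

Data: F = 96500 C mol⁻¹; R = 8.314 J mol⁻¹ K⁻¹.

Q = I·t = 32.40 A × 6360.0 s = 206100 C.
n(e⁻) = Q/F = 206100 / 96500 = 2.135 mol.
2 electrons are transferred per Cl₂ molecule, so n(Cl₂) = 2.135 / 2 = 1.068 mol.
V = nRT/P = (1.068 × 8.314 × 333) / (114 × 10³ Pa) = 0.0259 m³ = 25.9 L.

25.9 L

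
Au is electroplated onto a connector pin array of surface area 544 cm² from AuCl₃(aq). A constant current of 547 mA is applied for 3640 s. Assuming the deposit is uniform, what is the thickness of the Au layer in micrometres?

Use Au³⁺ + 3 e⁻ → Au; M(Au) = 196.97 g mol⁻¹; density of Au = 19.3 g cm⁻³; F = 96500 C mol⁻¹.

Q = I·t = 0.5470 × 3640.0 = 1991 C; n(e⁻) = 0.02063 mol.
n(Au) = n(e⁻)/3 = 0.006878 mol, so m = 0.006878 × 196.97 = 1.355 g.
Volume = m/ρ = 1.355 / 19.3 = 0.07019 cm³.
Thickness = V/A = 0.07019 / 544 = 1.29 × 10⁻⁴ cm = 1.29 μm.

1.29 μm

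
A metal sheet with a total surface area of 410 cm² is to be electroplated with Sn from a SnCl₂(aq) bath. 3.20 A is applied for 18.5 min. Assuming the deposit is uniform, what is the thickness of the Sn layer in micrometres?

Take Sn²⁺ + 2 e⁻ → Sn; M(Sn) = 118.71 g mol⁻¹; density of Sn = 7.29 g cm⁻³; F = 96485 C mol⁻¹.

Q = I·t = 3.200 × 1110.0 = 3552 C; n(e⁻) = 0.03681 mol.
n(Sn) = n(e⁻)/2 = 0.01841 mol, so m = 0.01841 × 118.71 = 2.185 g.
Volume = m/ρ = 2.185 / 7.29 = 0.2997 cm³.
Thickness = V/A = 0.2997 / 410 = 7.31 × 10⁻⁴ cm = 7.31 μm.

7.31 μm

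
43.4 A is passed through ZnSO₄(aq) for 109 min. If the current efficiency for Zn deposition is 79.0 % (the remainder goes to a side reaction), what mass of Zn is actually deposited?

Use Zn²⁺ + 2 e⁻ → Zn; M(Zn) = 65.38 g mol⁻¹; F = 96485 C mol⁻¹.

76.0 g

Q = I·t = 43.40 × 6540.0 = 283800 C.
n(e⁻) = 283800/96485 = 2.942 mol; theoretically n(Zn) = 2.942/2 = 1.471 mol, m_theo = 96.17 g.
At 79.0 % efficiency, m_actual = 0.790 × 96.17 = 76.0 g.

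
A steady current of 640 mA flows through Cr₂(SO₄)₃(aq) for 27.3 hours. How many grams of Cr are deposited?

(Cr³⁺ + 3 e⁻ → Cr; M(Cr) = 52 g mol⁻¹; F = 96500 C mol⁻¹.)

11.3 g

Q = I·t = 0.6400 A × 98280 s = 62900 C.
n(e⁻) = Q/F = 62900 / 96500 = 0.6518 mol.
Cr³⁺ + 3 e⁻ → Cr, so n(Cr) = n(e⁻)/3 = 0.2173 mol.
m = n·M = 0.2173 × 52 = 11.3 g.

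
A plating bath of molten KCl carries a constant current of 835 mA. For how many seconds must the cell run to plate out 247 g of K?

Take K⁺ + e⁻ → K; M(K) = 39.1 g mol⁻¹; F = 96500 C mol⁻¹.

n(K) = m/M = 247 / 39.1 = 6.317 mol.
Each K atom requires 1 electron, so n(e⁻) = 1 × 6.317 = 6.317 mol.
Q = n(e⁻)·F = 6.317 × 96500 = 609600 C.
t = Q/I = 609600 / 0.8350 A = 730100 s.

7.30 × 10⁵ s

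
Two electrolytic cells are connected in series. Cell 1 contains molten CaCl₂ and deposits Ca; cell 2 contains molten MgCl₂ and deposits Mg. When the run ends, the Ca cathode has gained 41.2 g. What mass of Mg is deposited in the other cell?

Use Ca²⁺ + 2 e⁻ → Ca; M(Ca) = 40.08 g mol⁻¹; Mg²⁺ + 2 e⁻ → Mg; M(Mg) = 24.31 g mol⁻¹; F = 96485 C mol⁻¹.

25.0 g

n(Ca) = 41.2 / 40.08 = 1.028 mol.
Since Ca²⁺ + 2 e⁻ → Ca, n(e⁻) passed = 2 × 1.028 = 2.056 mol.
Cells in series carry the same charge, so the same 2.056 mol of electrons passes through cell 2.
Mg²⁺ + 2 e⁻ → Mg, so n(Mg) = 2.056 / 2 = 1.028 mol.
m(Mg) = 1.028 × 24.31 = 25.0 g.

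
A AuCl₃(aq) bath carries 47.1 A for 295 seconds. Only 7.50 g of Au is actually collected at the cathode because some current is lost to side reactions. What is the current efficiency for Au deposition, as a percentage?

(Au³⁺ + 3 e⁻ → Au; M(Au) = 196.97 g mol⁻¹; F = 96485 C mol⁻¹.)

79.3 %

Q = I·t = 47.10 × 295.00 = 13890 C; n(e⁻) = 13890/96485 = 0.1440 mol.
Theoretical n(Au) = n(e⁻)/3 = 0.04800 mol, i.e. m_theo = 0.04800 × 196.97 = 9.455 g.
Efficiency = m_actual / m_theo = 7.50 / 9.455 = 79.3 %.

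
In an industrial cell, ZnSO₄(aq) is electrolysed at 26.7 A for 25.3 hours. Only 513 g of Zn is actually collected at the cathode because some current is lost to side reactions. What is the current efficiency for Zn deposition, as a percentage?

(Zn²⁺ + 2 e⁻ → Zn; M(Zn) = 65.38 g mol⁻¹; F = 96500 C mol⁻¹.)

62.3 %

Q = I·t = 26.70 × 91080 = 2432000 C; n(e⁻) = 2432000/96500 = 25.20 mol.
Theoretical n(Zn) = n(e⁻)/2 = 12.60 mol, i.e. m_theo = 12.60 × 65.38 = 823.8 g.
Efficiency = m_actual / m_theo = 513 / 823.8 = 62.3 %.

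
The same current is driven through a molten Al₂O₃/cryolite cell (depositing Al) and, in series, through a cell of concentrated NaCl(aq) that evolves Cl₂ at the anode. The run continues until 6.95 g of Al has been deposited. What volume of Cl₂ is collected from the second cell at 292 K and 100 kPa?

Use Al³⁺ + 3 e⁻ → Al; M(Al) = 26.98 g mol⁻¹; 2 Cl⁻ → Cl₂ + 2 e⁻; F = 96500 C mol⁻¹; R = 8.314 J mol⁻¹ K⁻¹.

n(Al) = 6.95 / 26.98 = 0.2576 mol, so n(e⁻) = 3 × 0.2576 = 0.7728 mol.
The cells are in series, so the same 0.7728 mol of electrons passes through the second cell.
2 Cl⁻ → Cl₂ + 2 e⁻ — 2 mol e⁻ per mol Cl₂, so n(Cl₂) = 0.7728/2 = 0.3864 mol.
V = nRT/P = (0.3864 × 8.314 × 292) / (100 × 10³) = 0.00938 m³ = 9.38 L.

9.38 L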